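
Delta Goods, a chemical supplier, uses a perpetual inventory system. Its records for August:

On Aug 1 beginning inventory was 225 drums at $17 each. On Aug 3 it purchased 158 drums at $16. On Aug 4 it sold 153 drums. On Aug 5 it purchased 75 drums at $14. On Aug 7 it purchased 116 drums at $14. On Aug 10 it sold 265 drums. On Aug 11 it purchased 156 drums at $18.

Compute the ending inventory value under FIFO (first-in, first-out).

Ending inventory = $4,992

Aug 4, 153 sold [FIFO — oldest first]: 153 @ $17 = $2,601
Aug 10, 265 sold [FIFO — oldest first]: 72 @ $17 + 158 @ $16 + 35 @ $14 = $4,242
Total COGS = $2,601 + $4,242 = $6,843
Ending inventory: 40 @ $14 + 116 @ $14 + 156 @ $18 = $4,992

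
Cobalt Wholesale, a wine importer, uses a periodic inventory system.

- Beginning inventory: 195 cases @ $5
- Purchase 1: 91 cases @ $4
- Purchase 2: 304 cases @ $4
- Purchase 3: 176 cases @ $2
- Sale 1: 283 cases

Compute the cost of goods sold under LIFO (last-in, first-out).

COGS = $780

Sale 1 (283) [LIFO — newest first]: 176 @ $2 + 107 @ $4 = $780
Ending inventory: 195 @ $5 + 91 @ $4 + 197 @ $4 = $2,127
Check: goods available $2,907 = COGS $780 + ending $2,127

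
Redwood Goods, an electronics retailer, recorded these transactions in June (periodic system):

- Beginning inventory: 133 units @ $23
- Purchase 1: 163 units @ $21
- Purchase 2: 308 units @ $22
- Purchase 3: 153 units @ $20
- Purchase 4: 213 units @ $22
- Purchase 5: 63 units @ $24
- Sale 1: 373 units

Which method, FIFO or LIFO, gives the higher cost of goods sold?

FIFO

FIFO COGS: 133 @ $23 + 163 @ $21 + 77 @ $22 = $8,176
LIFO COGS: 63 @ $24 + 213 @ $22 + 97 @ $20 = $8,138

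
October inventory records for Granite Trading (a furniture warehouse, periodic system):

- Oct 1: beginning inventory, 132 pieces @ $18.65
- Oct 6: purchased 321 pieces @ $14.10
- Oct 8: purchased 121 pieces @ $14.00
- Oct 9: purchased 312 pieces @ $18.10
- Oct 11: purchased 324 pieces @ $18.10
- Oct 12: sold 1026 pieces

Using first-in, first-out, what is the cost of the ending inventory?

Oct 12, 1026 sold [FIFO — oldest first]: 132 @ $18.65 + 321 @ $14.10 + 121 @ $14.00 + 312 @ $18.10 + 140 @ $18.10 = $16,863.10
Ending inventory: 184 @ $18.10 = $3,330.40
Check: goods available $20,193.50 = COGS $16,863.10 + ending $3,330.40

Ending inventory = $3,330.40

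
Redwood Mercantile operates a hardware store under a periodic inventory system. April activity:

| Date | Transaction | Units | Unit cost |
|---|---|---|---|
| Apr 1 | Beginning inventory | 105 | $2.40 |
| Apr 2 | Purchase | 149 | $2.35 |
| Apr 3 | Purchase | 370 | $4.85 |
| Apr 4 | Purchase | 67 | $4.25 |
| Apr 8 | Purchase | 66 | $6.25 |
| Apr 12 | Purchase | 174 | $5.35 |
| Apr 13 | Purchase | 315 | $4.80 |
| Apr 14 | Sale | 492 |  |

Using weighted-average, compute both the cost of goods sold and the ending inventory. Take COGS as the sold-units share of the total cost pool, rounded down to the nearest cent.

Apr 14, sell 492: 492/1246 × $5,536.80 → $2,186.28
Ending inventory (cost pool remaining) = $3,350.52

COGS = $2,186.28; ending inventory = $3,350.52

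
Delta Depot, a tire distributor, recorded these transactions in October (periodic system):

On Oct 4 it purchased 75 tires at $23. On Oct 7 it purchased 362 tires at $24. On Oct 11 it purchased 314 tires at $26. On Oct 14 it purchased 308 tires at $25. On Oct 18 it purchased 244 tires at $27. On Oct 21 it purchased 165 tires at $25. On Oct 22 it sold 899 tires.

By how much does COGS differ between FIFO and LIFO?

FIFO COGS: 75 @ $23 + 362 @ $24 + 314 @ $26 + 148 @ $25 = $22,277
LIFO COGS: 165 @ $25 + 244 @ $27 + 308 @ $25 + 182 @ $26 = $23,145
Difference = |$22,277 − $23,145| = $868

$868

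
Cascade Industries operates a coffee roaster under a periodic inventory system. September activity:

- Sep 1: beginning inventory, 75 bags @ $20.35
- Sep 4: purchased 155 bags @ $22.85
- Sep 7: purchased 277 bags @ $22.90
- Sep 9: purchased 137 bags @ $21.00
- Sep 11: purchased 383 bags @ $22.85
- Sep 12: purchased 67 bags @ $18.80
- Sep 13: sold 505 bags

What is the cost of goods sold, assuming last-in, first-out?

COGS = $11,166.15

Sep 13, 505 sold [LIFO — newest first]: 67 @ $18.80 + 383 @ $22.85 + 55 @ $21.00 = $11,166.15
Ending inventory: 75 @ $20.35 + 155 @ $22.85 + 277 @ $22.90 + 82 @ $21.00 = $13,133.30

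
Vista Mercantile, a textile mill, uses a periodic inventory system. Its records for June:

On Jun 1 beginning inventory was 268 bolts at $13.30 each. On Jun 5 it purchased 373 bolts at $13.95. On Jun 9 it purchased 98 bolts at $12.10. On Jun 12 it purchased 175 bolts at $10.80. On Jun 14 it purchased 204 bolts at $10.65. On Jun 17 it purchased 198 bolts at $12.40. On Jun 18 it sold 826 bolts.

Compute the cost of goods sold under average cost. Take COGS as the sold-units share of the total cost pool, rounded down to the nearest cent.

COGS = $10,338.40

Jun 18, sell 826: 826/1316 × $16,471.35 → $10,338.40
Ending inventory (cost pool remaining) = $6,132.95
Check: goods available $16,471.35 = COGS $10,338.40 + ending $6,132.95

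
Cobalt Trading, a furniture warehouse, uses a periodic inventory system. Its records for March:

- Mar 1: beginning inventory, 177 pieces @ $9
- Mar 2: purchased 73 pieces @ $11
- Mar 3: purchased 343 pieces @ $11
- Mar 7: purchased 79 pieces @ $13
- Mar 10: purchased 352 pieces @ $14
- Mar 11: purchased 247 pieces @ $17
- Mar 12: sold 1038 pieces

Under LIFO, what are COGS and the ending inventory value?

Mar 12, 1038 sold [LIFO — newest first]: 247 @ $17 + 352 @ $14 + 79 @ $13 + 343 @ $11 + 17 @ $11 = $14,114
Ending inventory: 177 @ $9 + 56 @ $11 = $2,209
Check: goods available $16,323 = COGS $14,114 + ending $2,209

COGS = $14,114; ending inventory = $2,209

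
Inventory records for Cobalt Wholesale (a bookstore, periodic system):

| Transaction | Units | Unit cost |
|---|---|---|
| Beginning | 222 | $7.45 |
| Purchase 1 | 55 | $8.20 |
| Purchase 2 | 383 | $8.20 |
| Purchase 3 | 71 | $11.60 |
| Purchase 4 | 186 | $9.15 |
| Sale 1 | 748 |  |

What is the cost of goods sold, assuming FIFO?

COGS = $6,224.65

Sale 1 (748) [FIFO — oldest first]: 222 @ $7.45 + 55 @ $8.20 + 383 @ $8.20 + 71 @ $11.60 + 17 @ $9.15 = $6,224.65
Ending inventory: 169 @ $9.15 = $1,546.35
Check: goods available $7,771.00 = COGS $6,224.65 + ending $1,546.35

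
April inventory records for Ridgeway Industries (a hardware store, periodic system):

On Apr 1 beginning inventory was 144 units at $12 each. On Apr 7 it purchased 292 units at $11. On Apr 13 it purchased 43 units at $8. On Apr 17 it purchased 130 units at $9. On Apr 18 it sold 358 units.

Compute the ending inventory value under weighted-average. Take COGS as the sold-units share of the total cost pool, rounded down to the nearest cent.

Apr 18, sell 358: 358/609 × $6,454.00 → $3,793.97
Ending inventory (cost pool remaining) = $2,660.03

Ending inventory = $2,660.03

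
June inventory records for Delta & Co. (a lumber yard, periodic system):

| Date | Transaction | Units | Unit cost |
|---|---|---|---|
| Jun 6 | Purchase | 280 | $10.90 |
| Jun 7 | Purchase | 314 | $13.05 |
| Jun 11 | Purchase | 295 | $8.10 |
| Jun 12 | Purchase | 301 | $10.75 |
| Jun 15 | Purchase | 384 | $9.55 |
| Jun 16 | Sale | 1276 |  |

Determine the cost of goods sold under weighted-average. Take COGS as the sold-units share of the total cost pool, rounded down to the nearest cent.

Jun 16, sell 1276: 1276/1574 × $16,442.15 → $13,329.21
Ending inventory (cost pool remaining) = $3,112.94

COGS = $13,329.21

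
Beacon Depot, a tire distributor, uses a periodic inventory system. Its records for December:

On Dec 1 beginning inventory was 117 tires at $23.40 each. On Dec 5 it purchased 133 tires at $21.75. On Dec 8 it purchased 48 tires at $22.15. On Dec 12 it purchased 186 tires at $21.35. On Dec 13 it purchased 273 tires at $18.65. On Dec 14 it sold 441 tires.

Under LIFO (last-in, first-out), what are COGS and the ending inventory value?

Dec 14, 441 sold [LIFO — newest first]: 273 @ $18.65 + 168 @ $21.35 = $8,678.25
Ending inventory: 117 @ $23.40 + 133 @ $21.75 + 48 @ $22.15 + 18 @ $21.35 = $7,078.05

COGS = $8,678.25; ending inventory = $7,078.05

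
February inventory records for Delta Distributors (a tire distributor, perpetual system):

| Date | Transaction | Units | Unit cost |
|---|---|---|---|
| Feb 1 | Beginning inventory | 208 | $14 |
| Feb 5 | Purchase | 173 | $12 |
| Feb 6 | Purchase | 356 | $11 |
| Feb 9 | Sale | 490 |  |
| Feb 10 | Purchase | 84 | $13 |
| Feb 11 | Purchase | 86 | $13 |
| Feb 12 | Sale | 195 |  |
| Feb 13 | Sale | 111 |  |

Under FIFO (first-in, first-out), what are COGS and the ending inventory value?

Feb 9, 490 sold [FIFO — oldest first]: 208 @ $14 + 173 @ $12 + 109 @ $11 = $6,187
Feb 12, 195 sold [FIFO — oldest first]: 195 @ $11 = $2,145
Feb 13, 111 sold [FIFO — oldest first]: 52 @ $11 + 59 @ $13 = $1,339
Total COGS = $6,187 + $2,145 + $1,339 = $9,671
Ending inventory: 25 @ $13 + 86 @ $13 = $1,443
Check: goods available $11,114 = COGS $9,671 + ending $1,443

COGS = $9,671; ending inventory = $1,443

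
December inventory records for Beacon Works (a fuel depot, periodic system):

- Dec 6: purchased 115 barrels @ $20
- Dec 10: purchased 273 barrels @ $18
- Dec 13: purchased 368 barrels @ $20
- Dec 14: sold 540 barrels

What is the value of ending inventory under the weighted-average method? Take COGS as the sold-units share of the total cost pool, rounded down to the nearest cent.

Ending inventory = $4,164.00

Dec 14, sell 540: 540/756 × $14,574.00 → $10,410.00
Ending inventory (cost pool remaining) = $4,164.00
Check: goods available $14,574.00 = COGS $10,410.00 + ending $4,164.00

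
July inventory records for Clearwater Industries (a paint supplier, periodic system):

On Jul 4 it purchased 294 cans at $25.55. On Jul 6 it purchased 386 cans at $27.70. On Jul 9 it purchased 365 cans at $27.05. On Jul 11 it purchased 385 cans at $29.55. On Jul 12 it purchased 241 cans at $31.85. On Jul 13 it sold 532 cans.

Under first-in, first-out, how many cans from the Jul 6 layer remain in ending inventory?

Jul 13, 532 sold [FIFO — oldest first]: 294 @ $25.55 + 238 @ $27.70 = $14,104.30
Ending inventory: 148 @ $27.70 + 365 @ $27.05 + 385 @ $29.55 + 241 @ $31.85 = $33,025.45
Check: goods available $47,129.75 = COGS $14,104.30 + ending $33,025.45

148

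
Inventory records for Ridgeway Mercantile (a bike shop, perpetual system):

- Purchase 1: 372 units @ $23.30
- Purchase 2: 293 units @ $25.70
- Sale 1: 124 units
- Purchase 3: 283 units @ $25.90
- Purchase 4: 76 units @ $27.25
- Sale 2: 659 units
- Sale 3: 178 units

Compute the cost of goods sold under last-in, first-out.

COGS = $24,130.50

Sale 1 (124) [LIFO — newest first]: 124 @ $25.70 = $3,186.80
Sale 2 (659) [LIFO — newest first]: 76 @ $27.25 + 283 @ $25.90 + 169 @ $25.70 + 131 @ $23.30 = $16,796.30
Sale 3 (178) [LIFO — newest first]: 178 @ $23.30 = $4,147.40
Total COGS = $3,186.80 + $16,796.30 + $4,147.40 = $24,130.50
Ending inventory: 63 @ $23.30 = $1,467.90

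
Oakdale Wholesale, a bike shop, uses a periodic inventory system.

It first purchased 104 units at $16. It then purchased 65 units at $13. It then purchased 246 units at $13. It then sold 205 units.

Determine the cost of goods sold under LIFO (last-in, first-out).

Sale 1 (205) [LIFO — newest first]: 205 @ $13 = $2,665
Ending inventory: 104 @ $16 + 65 @ $13 + 41 @ $13 = $3,042

COGS = $2,665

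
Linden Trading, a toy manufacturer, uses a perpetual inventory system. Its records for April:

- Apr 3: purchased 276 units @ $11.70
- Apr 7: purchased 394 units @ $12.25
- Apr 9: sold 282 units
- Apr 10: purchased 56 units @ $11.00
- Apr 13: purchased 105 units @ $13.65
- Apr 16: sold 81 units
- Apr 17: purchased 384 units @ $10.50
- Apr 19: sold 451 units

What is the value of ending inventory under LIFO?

Ending inventory = $4,744.20

Apr 9, 282 sold [LIFO — newest first]: 282 @ $12.25 = $3,454.50
Apr 16, 81 sold [LIFO — newest first]: 81 @ $13.65 = $1,105.65
Apr 19, 451 sold [LIFO — newest first]: 384 @ $10.50 + 24 @ $13.65 + 43 @ $11.00 = $4,832.60
Total COGS = $3,454.50 + $1,105.65 + $4,832.60 = $9,392.75
Ending inventory: 276 @ $11.70 + 112 @ $12.25 + 13 @ $11.00 = $4,744.20
Check: goods available $14,136.95 = COGS $9,392.75 + ending $4,744.20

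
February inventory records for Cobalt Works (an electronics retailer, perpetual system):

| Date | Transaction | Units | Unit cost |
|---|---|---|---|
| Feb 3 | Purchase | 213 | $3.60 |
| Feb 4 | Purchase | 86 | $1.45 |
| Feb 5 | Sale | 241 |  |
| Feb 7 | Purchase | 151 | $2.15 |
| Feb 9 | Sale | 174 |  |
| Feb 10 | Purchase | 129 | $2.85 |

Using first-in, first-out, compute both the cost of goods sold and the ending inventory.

Feb 5, 241 sold [FIFO — oldest first]: 213 @ $3.60 + 28 @ $1.45 = $807.40
Feb 9, 174 sold [FIFO — oldest first]: 58 @ $1.45 + 116 @ $2.15 = $333.50
Total COGS = $807.40 + $333.50 = $1,140.90
Ending inventory: 35 @ $2.15 + 129 @ $2.85 = $442.90

COGS = $1,140.90; ending inventory = $442.90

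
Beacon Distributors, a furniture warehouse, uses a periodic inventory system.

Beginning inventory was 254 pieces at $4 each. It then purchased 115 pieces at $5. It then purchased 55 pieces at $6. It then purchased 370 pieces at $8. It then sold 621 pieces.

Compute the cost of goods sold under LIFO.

Sale 1 (621) [LIFO — newest first]: 370 @ $8 + 55 @ $6 + 115 @ $5 + 81 @ $4 = $4,189
Ending inventory: 173 @ $4 = $692

COGS = $4,189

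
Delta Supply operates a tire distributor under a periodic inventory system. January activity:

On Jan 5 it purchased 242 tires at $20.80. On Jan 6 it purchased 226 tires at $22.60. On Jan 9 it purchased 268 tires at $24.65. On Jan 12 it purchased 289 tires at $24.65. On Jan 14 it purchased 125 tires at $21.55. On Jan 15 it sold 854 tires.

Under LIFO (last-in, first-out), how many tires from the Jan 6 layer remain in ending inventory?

54

Jan 15, 854 sold [LIFO — newest first]: 125 @ $21.55 + 289 @ $24.65 + 268 @ $24.65 + 172 @ $22.60 = $20,311.00
Ending inventory: 242 @ $20.80 + 54 @ $22.60 = $6,254.00
Check: goods available $26,565.00 = COGS $20,311.00 + ending $6,254.00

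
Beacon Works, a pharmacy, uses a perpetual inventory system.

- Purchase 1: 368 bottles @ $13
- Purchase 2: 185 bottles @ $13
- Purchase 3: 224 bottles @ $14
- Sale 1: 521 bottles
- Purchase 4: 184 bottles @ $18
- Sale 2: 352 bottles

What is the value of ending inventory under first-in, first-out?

Sale 1 (521) [FIFO — oldest first]: 368 @ $13 + 153 @ $13 = $6,773
Sale 2 (352) [FIFO — oldest first]: 32 @ $13 + 224 @ $14 + 96 @ $18 = $5,280
Total COGS = $6,773 + $5,280 = $12,053
Ending inventory: 88 @ $18 = $1,584

Ending inventory = $1,584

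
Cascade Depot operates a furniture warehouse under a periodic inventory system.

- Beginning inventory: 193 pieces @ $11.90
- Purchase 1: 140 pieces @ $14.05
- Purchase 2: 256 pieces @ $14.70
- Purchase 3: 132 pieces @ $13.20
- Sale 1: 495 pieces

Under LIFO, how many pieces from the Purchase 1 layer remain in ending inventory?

Sale 1 (495) [LIFO — newest first]: 132 @ $13.20 + 256 @ $14.70 + 107 @ $14.05 = $7,008.95
Ending inventory: 193 @ $11.90 + 33 @ $14.05 = $2,760.35
Check: goods available $9,769.30 = COGS $7,008.95 + ending $2,760.35

33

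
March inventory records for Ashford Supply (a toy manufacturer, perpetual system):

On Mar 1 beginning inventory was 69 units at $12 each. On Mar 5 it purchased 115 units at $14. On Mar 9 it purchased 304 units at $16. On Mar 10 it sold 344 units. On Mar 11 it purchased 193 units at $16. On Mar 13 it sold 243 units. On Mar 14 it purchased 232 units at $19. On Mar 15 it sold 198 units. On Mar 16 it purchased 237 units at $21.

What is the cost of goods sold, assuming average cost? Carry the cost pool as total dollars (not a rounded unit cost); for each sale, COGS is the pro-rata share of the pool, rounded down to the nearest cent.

After Mar 1: 69 on hand, pool $828.00 (≈ $12.0000 each)
After Mar 5: 184 on hand, pool $2,438.00 (≈ $13.2500 each)
After Mar 9: 488 on hand, pool $7,302.00 (≈ $14.9631 each)
Mar 10, sell 344: 344/488 × $7,302.00 → $5,147.31
After Mar 11: 337 on hand, pool $5,242.69 (≈ $15.5569 each)
Mar 13, sell 243: 243/337 × $5,242.69 → $3,780.33
After Mar 14: 326 on hand, pool $5,870.36 (≈ $18.0072 each)
Mar 15, sell 198: 198/326 × $5,870.36 → $3,565.43
After Mar 16: 365 on hand, pool $7,281.93 (≈ $19.9505 each)
Total COGS = $5,147.31 + $3,780.33 + $3,565.43 = $12,493.07
Ending inventory (cost pool remaining) = $7,281.93

COGS = $12,493.07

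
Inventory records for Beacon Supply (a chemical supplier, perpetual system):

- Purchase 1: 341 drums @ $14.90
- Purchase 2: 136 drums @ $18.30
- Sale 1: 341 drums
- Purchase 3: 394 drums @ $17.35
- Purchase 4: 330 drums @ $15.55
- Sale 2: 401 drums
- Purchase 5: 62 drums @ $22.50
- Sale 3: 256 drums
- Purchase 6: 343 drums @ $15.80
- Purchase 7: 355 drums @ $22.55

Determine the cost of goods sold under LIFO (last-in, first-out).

Sale 1 (341) [LIFO — newest first]: 136 @ $18.30 + 205 @ $14.90 = $5,543.30
Sale 2 (401) [LIFO — newest first]: 330 @ $15.55 + 71 @ $17.35 = $6,363.35
Sale 3 (256) [LIFO — newest first]: 62 @ $22.50 + 194 @ $17.35 = $4,760.90
Total COGS = $5,543.30 + $6,363.35 + $4,760.90 = $16,667.55
Ending inventory: 136 @ $14.90 + 129 @ $17.35 + 343 @ $15.80 + 355 @ $22.55 = $17,689.20

COGS = $16,667.55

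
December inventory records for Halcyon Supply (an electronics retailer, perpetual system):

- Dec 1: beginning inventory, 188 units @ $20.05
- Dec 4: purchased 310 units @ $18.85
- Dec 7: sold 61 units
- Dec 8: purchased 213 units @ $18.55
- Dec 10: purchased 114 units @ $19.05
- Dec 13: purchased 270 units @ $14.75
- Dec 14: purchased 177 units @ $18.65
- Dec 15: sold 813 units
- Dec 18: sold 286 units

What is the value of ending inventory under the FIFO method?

Ending inventory = $2,088.80

Dec 7, 61 sold [FIFO — oldest first]: 61 @ $20.05 = $1,223.05
Dec 15, 813 sold [FIFO — oldest first]: 127 @ $20.05 + 310 @ $18.85 + 213 @ $18.55 + 114 @ $19.05 + 49 @ $14.75 = $15,235.45
Dec 18, 286 sold [FIFO — oldest first]: 221 @ $14.75 + 65 @ $18.65 = $4,472.00
Total COGS = $1,223.05 + $15,235.45 + $4,472.00 = $20,930.50
Ending inventory: 112 @ $18.65 = $2,088.80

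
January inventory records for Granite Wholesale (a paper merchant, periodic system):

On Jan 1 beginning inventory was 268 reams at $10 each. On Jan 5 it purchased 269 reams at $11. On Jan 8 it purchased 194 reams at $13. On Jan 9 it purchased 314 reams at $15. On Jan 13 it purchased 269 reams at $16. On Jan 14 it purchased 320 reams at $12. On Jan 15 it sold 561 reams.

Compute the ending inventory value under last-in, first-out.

Ending inventory = $13,319

Jan 15, 561 sold [LIFO — newest first]: 320 @ $12 + 241 @ $16 = $7,696
Ending inventory: 268 @ $10 + 269 @ $11 + 194 @ $13 + 314 @ $15 + 28 @ $16 = $13,319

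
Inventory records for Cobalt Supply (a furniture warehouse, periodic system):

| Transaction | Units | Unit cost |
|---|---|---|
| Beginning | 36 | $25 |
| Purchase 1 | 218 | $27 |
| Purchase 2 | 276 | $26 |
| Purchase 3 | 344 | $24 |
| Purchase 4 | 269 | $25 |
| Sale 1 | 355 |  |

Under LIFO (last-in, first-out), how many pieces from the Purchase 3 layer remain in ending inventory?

Sale 1 (355) [LIFO — newest first]: 269 @ $25 + 86 @ $24 = $8,789
Ending inventory: 36 @ $25 + 218 @ $27 + 276 @ $26 + 258 @ $24 = $20,154

258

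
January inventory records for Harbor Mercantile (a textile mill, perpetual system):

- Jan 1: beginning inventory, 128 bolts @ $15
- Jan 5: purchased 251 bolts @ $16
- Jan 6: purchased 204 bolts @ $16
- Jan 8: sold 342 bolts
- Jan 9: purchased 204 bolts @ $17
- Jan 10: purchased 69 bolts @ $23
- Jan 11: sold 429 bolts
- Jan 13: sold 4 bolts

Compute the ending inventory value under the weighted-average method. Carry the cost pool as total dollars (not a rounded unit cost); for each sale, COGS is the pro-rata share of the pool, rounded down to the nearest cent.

After Jan 1: 128 on hand, pool $1,920.00 (≈ $15.0000 each)
After Jan 5: 379 on hand, pool $5,936.00 (≈ $15.6623 each)
After Jan 6: 583 on hand, pool $9,200.00 (≈ $15.7804 each)
Jan 8, sell 342: 342/583 × $9,200.00 → $5,396.91
After Jan 9: 445 on hand, pool $7,271.09 (≈ $16.3395 each)
After Jan 10: 514 on hand, pool $8,858.09 (≈ $17.2336 each)
Jan 11, sell 429: 429/514 × $8,858.09 → $7,393.23
Jan 13, sell 4: 4/85 × $1,464.86 → $68.93
Total COGS = $5,396.91 + $7,393.23 + $68.93 = $12,859.07
Ending inventory (cost pool remaining) = $1,395.93
Check: goods available $14,255.00 = COGS $12,859.07 + ending $1,395.93

Ending inventory = $1,395.93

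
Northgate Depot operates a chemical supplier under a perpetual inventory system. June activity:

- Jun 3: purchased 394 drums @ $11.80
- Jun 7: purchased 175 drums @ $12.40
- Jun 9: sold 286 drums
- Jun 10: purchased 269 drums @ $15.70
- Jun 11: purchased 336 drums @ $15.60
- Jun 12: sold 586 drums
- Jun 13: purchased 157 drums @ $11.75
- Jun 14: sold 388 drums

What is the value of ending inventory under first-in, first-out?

Jun 9, 286 sold [FIFO — oldest first]: 286 @ $11.80 = $3,374.80
Jun 12, 586 sold [FIFO — oldest first]: 108 @ $11.80 + 175 @ $12.40 + 269 @ $15.70 + 34 @ $15.60 = $8,198.10
Jun 14, 388 sold [FIFO — oldest first]: 302 @ $15.60 + 86 @ $11.75 = $5,721.70
Total COGS = $3,374.80 + $8,198.10 + $5,721.70 = $17,294.60
Ending inventory: 71 @ $11.75 = $834.25
Check: goods available $18,128.85 = COGS $17,294.60 + ending $834.25

Ending inventory = $834.25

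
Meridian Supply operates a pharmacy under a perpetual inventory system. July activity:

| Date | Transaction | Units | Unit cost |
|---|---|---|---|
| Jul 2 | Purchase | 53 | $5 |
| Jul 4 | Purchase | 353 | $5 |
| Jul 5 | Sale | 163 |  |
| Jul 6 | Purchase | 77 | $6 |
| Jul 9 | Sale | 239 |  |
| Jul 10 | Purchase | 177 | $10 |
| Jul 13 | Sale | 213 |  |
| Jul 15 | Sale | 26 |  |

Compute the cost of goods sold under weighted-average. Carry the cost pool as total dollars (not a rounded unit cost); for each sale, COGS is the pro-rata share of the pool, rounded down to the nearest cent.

COGS = $4,100.38

After Jul 2: 53 on hand, pool $265.00 (≈ $5.0000 each)
After Jul 4: 406 on hand, pool $2,030.00 (≈ $5.0000 each)
Jul 5, sell 163: 163/406 × $2,030.00 → $815.00
After Jul 6: 320 on hand, pool $1,677.00 (≈ $5.2406 each)
Jul 9, sell 239: 239/320 × $1,677.00 → $1,252.50
After Jul 10: 258 on hand, pool $2,194.50 (≈ $8.5058 each)
Jul 13, sell 213: 213/258 × $2,194.50 → $1,811.73
Jul 15, sell 26: 26/45 × $382.77 → $221.15
Total COGS = $815.00 + $1,252.50 + $1,811.73 + $221.15 = $4,100.38
Ending inventory (cost pool remaining) = $161.62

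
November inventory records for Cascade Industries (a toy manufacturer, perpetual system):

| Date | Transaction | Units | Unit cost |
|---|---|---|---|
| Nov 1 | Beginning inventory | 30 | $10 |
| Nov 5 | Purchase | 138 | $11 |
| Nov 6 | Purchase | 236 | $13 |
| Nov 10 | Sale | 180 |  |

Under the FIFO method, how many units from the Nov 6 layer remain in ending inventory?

224

Nov 10, 180 sold [FIFO — oldest first]: 30 @ $10 + 138 @ $11 + 12 @ $13 = $1,974
Ending inventory: 224 @ $13 = $2,912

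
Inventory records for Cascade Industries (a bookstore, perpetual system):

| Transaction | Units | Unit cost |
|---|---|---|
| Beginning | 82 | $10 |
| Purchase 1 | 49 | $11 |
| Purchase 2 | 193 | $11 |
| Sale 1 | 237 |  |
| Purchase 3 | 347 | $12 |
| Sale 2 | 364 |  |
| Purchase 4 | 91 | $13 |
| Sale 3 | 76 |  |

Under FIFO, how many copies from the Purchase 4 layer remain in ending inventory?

85

Sale 1 (237) [FIFO — oldest first]: 82 @ $10 + 49 @ $11 + 106 @ $11 = $2,525
Sale 2 (364) [FIFO — oldest first]: 87 @ $11 + 277 @ $12 = $4,281
Sale 3 (76) [FIFO — oldest first]: 70 @ $12 + 6 @ $13 = $918
Total COGS = $2,525 + $4,281 + $918 = $7,724
Ending inventory: 85 @ $13 = $1,105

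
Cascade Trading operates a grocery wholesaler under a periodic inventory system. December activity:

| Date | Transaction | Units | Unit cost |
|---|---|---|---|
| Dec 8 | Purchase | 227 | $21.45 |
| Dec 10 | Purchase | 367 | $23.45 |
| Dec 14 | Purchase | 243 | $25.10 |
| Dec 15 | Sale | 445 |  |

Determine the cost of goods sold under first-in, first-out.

COGS = $9,981.25

Dec 15, 445 sold [FIFO — oldest first]: 227 @ $21.45 + 218 @ $23.45 = $9,981.25
Ending inventory: 149 @ $23.45 + 243 @ $25.10 = $9,593.35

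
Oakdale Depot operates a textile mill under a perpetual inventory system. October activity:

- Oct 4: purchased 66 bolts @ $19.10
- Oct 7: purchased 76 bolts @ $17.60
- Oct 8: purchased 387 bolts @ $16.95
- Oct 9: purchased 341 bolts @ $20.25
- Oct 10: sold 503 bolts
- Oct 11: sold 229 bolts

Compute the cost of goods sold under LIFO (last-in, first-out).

Oct 10, 503 sold [LIFO — newest first]: 341 @ $20.25 + 162 @ $16.95 = $9,651.15
Oct 11, 229 sold [LIFO — newest first]: 225 @ $16.95 + 4 @ $17.60 = $3,884.15
Total COGS = $9,651.15 + $3,884.15 = $13,535.30
Ending inventory: 66 @ $19.10 + 72 @ $17.60 = $2,527.80

COGS = $13,535.30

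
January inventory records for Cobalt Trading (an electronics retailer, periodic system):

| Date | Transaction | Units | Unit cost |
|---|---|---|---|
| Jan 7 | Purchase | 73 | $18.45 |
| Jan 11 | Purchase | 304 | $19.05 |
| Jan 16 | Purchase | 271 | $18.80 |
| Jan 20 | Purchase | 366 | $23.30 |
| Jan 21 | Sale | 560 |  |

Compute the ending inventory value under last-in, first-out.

Jan 21, 560 sold [LIFO — newest first]: 366 @ $23.30 + 194 @ $18.80 = $12,175.00
Ending inventory: 73 @ $18.45 + 304 @ $19.05 + 77 @ $18.80 = $8,585.65

Ending inventory = $8,585.65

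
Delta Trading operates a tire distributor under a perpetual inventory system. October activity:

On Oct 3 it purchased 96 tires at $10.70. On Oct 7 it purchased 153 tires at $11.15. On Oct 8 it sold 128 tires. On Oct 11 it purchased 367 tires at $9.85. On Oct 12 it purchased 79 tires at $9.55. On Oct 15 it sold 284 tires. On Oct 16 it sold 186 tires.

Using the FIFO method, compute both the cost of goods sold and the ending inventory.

COGS = $6,170.80; ending inventory = $931.75

Oct 8, 128 sold [FIFO — oldest first]: 96 @ $10.70 + 32 @ $11.15 = $1,384.00
Oct 15, 284 sold [FIFO — oldest first]: 121 @ $11.15 + 163 @ $9.85 = $2,954.70
Oct 16, 186 sold [FIFO — oldest first]: 186 @ $9.85 = $1,832.10
Total COGS = $1,384.00 + $2,954.70 + $1,832.10 = $6,170.80
Ending inventory: 18 @ $9.85 + 79 @ $9.55 = $931.75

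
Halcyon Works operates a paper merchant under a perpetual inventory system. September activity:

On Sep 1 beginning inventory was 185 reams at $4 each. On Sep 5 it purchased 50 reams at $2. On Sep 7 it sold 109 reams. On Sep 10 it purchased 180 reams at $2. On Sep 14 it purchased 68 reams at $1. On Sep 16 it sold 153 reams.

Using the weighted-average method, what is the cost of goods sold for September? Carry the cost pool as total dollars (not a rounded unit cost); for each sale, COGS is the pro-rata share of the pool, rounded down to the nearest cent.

COGS = $748.95

After Sep 1: 185 on hand, pool $740.00 (≈ $4.0000 each)
After Sep 5: 235 on hand, pool $840.00 (≈ $3.5745 each)
Sep 7, sell 109: 109/235 × $840.00 → $389.61
After Sep 10: 306 on hand, pool $810.39 (≈ $2.6483 each)
After Sep 14: 374 on hand, pool $878.39 (≈ $2.3486 each)
Sep 16, sell 153: 153/374 × $878.39 → $359.34
Total COGS = $389.61 + $359.34 = $748.95
Ending inventory (cost pool remaining) = $519.05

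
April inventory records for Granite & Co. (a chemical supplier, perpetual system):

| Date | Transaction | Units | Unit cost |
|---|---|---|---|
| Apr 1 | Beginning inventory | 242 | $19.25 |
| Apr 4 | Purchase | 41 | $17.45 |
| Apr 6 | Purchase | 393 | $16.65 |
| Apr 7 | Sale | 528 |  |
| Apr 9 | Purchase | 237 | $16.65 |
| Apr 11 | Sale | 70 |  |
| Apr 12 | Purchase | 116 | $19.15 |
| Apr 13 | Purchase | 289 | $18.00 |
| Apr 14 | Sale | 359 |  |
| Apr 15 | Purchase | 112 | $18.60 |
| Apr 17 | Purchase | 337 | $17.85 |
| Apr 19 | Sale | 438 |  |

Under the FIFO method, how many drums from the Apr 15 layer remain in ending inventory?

35

Apr 7, 528 sold [FIFO — oldest first]: 242 @ $19.25 + 41 @ $17.45 + 245 @ $16.65 = $9,453.20
Apr 11, 70 sold [FIFO — oldest first]: 70 @ $16.65 = $1,165.50
Apr 14, 359 sold [FIFO — oldest first]: 78 @ $16.65 + 237 @ $16.65 + 44 @ $19.15 = $6,087.35
Apr 19, 438 sold [FIFO — oldest first]: 72 @ $19.15 + 289 @ $18.00 + 77 @ $18.60 = $8,013.00
Total COGS = $9,453.20 + $1,165.50 + $6,087.35 + $8,013.00 = $24,719.05
Ending inventory: 35 @ $18.60 + 337 @ $17.85 = $6,666.45
Check: goods available $31,385.50 = COGS $24,719.05 + ending $6,666.45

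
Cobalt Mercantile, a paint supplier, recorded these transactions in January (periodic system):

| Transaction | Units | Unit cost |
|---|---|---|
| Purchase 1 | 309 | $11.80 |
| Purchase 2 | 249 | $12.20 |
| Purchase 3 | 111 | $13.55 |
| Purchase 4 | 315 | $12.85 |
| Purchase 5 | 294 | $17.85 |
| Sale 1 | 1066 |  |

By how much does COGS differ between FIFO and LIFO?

$1,282.60

FIFO COGS: 309 @ $11.80 + 249 @ $12.20 + 111 @ $13.55 + 315 @ $12.85 + 82 @ $17.85 = $13,699.50
LIFO COGS: 294 @ $17.85 + 315 @ $12.85 + 111 @ $13.55 + 249 @ $12.20 + 97 @ $11.80 = $14,982.10
Difference = |$13,699.50 − $14,982.10| = $1,282.60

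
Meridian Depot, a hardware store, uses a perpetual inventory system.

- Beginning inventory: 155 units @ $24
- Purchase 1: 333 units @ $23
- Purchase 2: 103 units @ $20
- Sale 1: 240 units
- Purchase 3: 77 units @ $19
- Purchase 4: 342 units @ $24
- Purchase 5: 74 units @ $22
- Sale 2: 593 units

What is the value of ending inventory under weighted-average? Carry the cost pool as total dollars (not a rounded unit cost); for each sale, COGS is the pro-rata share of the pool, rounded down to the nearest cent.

After Beginning: 155 on hand, pool $3,720.00 (≈ $24.0000 each)
After Purchase 1: 488 on hand, pool $11,379.00 (≈ $23.3176 each)
After Purchase 2: 591 on hand, pool $13,439.00 (≈ $22.7394 each)
Sale 1, sell 240: 240/591 × $13,439.00 → $5,457.46
After Purchase 3: 428 on hand, pool $9,444.54 (≈ $22.0667 each)
After Purchase 4: 770 on hand, pool $17,652.54 (≈ $22.9254 each)
After Purchase 5: 844 on hand, pool $19,280.54 (≈ $22.8442 each)
Sale 2, sell 593: 593/844 × $19,280.54 → $13,546.63
Total COGS = $5,457.46 + $13,546.63 = $19,004.09
Ending inventory (cost pool remaining) = $5,733.91

Ending inventory = $5,733.91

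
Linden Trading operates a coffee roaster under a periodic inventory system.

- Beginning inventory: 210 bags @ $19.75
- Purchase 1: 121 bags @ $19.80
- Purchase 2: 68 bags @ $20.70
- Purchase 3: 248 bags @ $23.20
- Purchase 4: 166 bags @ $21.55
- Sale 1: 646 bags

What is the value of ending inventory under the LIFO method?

Ending inventory = $3,298.25

Sale 1 (646) [LIFO — newest first]: 166 @ $21.55 + 248 @ $23.20 + 68 @ $20.70 + 121 @ $19.80 + 43 @ $19.75 = $13,983.55
Ending inventory: 167 @ $19.75 = $3,298.25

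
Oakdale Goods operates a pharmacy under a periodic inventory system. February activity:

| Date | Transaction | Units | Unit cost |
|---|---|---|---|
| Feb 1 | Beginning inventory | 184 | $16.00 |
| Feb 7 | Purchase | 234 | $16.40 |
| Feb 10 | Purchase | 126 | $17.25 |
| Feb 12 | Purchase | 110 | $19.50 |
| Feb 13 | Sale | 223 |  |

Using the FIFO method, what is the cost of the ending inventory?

Ending inventory = $7,516.50

Feb 13, 223 sold [FIFO — oldest first]: 184 @ $16.00 + 39 @ $16.40 = $3,583.60
Ending inventory: 195 @ $16.40 + 126 @ $17.25 + 110 @ $19.50 = $7,516.50
Check: goods available $11,100.10 = COGS $3,583.60 + ending $7,516.50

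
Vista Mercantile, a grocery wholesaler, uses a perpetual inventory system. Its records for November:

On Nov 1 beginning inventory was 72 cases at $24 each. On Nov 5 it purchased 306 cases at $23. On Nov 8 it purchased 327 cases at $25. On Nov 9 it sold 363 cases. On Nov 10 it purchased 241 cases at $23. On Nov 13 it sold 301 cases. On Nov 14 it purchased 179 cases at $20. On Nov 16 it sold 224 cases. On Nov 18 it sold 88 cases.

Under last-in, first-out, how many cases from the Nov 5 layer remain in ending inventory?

77

Nov 9, 363 sold [LIFO — newest first]: 327 @ $25 + 36 @ $23 = $9,003
Nov 13, 301 sold [LIFO — newest first]: 241 @ $23 + 60 @ $23 = $6,923
Nov 16, 224 sold [LIFO — newest first]: 179 @ $20 + 45 @ $23 = $4,615
Nov 18, 88 sold [LIFO — newest first]: 88 @ $23 = $2,024
Total COGS = $9,003 + $6,923 + $4,615 + $2,024 = $22,565
Ending inventory: 72 @ $24 + 77 @ $23 = $3,499
Check: goods available $26,064 = COGS $22,565 + ending $3,499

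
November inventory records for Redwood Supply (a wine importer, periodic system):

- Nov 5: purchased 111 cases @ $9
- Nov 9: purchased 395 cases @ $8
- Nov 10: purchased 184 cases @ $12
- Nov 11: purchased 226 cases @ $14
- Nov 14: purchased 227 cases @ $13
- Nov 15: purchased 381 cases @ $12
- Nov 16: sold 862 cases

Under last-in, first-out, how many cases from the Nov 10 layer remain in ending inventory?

156

Nov 16, 862 sold [LIFO — newest first]: 381 @ $12 + 227 @ $13 + 226 @ $14 + 28 @ $12 = $11,023
Ending inventory: 111 @ $9 + 395 @ $8 + 156 @ $12 = $6,031
Check: goods available $17,054 = COGS $11,023 + ending $6,031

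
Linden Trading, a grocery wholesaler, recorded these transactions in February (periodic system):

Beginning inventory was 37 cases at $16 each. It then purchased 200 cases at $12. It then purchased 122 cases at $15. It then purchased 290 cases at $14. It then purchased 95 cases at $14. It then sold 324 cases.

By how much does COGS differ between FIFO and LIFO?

FIFO COGS: 37 @ $16 + 200 @ $12 + 87 @ $15 = $4,297
LIFO COGS: 95 @ $14 + 229 @ $14 = $4,536
Difference = |$4,297 − $4,536| = $239

$239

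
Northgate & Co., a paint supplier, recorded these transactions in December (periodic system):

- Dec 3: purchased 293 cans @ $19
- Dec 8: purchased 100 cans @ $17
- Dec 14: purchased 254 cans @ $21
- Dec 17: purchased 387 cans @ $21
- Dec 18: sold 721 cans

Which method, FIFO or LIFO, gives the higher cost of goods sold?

FIFO COGS: 293 @ $19 + 100 @ $17 + 254 @ $21 + 74 @ $21 = $14,155
LIFO COGS: 387 @ $21 + 254 @ $21 + 80 @ $17 = $14,821

LIFO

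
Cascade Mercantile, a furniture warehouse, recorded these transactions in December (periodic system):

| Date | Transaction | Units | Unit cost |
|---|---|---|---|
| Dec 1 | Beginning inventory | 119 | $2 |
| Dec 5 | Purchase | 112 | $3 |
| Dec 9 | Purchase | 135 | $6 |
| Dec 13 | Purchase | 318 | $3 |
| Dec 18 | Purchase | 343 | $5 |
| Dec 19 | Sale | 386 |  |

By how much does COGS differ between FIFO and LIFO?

$400

FIFO COGS: 119 @ $2 + 112 @ $3 + 135 @ $6 + 20 @ $3 = $1,444
LIFO COGS: 343 @ $5 + 43 @ $3 = $1,844
Difference = |$1,444 − $1,844| = $400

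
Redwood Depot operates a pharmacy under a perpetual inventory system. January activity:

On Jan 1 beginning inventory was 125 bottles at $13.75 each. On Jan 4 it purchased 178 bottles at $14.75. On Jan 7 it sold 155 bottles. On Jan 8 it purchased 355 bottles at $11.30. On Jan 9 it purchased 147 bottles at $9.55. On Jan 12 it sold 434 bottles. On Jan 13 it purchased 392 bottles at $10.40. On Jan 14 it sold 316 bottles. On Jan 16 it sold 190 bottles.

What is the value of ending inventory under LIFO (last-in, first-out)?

Jan 7, 155 sold [LIFO — newest first]: 155 @ $14.75 = $2,286.25
Jan 12, 434 sold [LIFO — newest first]: 147 @ $9.55 + 287 @ $11.30 = $4,646.95
Jan 14, 316 sold [LIFO — newest first]: 316 @ $10.40 = $3,286.40
Jan 16, 190 sold [LIFO — newest first]: 76 @ $10.40 + 68 @ $11.30 + 23 @ $14.75 + 23 @ $13.75 = $2,214.30
Total COGS = $2,286.25 + $4,646.95 + $3,286.40 + $2,214.30 = $12,433.90
Ending inventory: 102 @ $13.75 = $1,402.50
Check: goods available $13,836.40 = COGS $12,433.90 + ending $1,402.50

Ending inventory = $1,402.50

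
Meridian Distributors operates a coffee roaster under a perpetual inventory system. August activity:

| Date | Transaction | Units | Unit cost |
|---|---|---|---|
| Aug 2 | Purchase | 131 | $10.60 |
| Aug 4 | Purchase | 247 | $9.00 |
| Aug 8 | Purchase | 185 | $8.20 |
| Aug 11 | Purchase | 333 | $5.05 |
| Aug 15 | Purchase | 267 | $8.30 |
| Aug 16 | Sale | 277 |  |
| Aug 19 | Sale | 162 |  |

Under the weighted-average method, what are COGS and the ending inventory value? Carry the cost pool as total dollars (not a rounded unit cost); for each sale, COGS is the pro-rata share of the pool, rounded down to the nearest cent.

COGS = $3,407.19; ending inventory = $5,619.16

After Aug 2: 131 on hand, pool $1,388.60 (≈ $10.6000 each)
After Aug 4: 378 on hand, pool $3,611.60 (≈ $9.5545 each)
After Aug 8: 563 on hand, pool $5,128.60 (≈ $9.1094 each)
After Aug 11: 896 on hand, pool $6,810.25 (≈ $7.6007 each)
After Aug 15: 1163 on hand, pool $9,026.35 (≈ $7.7613 each)
Aug 16, sell 277: 277/1163 × $9,026.35 → $2,149.87
Aug 19, sell 162: 162/886 × $6,876.48 → $1,257.32
Total COGS = $2,149.87 + $1,257.32 = $3,407.19
Ending inventory (cost pool remaining) = $5,619.16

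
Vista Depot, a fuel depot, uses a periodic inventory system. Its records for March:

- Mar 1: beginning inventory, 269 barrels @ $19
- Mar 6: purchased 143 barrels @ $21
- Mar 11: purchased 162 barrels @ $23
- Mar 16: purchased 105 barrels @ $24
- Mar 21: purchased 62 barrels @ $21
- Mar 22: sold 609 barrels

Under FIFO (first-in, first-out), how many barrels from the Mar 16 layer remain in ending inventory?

Mar 22, 609 sold [FIFO — oldest first]: 269 @ $19 + 143 @ $21 + 162 @ $23 + 35 @ $24 = $12,680
Ending inventory: 70 @ $24 + 62 @ $21 = $2,982
Check: goods available $15,662 = COGS $12,680 + ending $2,982

70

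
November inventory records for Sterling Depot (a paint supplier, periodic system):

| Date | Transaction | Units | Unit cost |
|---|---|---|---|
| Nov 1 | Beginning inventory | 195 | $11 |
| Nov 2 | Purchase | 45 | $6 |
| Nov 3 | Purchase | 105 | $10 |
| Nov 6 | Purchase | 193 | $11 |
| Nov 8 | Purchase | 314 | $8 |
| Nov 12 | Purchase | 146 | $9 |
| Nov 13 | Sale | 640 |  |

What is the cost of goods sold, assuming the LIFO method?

COGS = $5,806

Nov 13, 640 sold [LIFO — newest first]: 146 @ $9 + 314 @ $8 + 180 @ $11 = $5,806
Ending inventory: 195 @ $11 + 45 @ $6 + 105 @ $10 + 13 @ $11 = $3,608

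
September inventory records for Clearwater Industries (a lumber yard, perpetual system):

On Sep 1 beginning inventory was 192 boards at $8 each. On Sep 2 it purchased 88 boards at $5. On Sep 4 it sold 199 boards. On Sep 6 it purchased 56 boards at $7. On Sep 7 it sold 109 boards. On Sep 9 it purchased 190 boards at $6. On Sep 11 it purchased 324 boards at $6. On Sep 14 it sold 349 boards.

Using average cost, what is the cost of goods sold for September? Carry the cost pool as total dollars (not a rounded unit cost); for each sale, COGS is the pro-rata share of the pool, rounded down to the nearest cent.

COGS = $4,283.69

After Sep 1: 192 on hand, pool $1,536.00 (≈ $8.0000 each)
After Sep 2: 280 on hand, pool $1,976.00 (≈ $7.0571 each)
Sep 4, sell 199: 199/280 × $1,976.00 → $1,404.37
After Sep 6: 137 on hand, pool $963.63 (≈ $7.0338 each)
Sep 7, sell 109: 109/137 × $963.63 → $766.68
After Sep 9: 218 on hand, pool $1,336.95 (≈ $6.1328 each)
After Sep 11: 542 on hand, pool $3,280.95 (≈ $6.0534 each)
Sep 14, sell 349: 349/542 × $3,280.95 → $2,112.64
Total COGS = $1,404.37 + $766.68 + $2,112.64 = $4,283.69
Ending inventory (cost pool remaining) = $1,168.31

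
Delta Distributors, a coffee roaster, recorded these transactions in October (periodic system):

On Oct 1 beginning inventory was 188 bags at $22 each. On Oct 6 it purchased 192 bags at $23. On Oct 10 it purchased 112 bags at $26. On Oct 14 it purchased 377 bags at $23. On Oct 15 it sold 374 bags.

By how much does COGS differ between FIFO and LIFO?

FIFO COGS: 188 @ $22 + 186 @ $23 = $8,414
LIFO COGS: 374 @ $23 = $8,602
Difference = |$8,414 − $8,602| = $188

$188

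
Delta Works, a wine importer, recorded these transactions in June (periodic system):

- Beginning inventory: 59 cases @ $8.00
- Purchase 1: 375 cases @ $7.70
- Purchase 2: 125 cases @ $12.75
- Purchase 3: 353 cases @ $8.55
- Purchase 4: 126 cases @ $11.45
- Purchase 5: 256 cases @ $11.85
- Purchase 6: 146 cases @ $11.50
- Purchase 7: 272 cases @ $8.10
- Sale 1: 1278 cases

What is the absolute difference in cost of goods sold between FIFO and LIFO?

FIFO COGS: 59 @ $8.00 + 375 @ $7.70 + 125 @ $12.75 + 353 @ $8.55 + 126 @ $11.45 + 240 @ $11.85 = $12,258.10
LIFO COGS: 272 @ $8.10 + 146 @ $11.50 + 256 @ $11.85 + 126 @ $11.45 + 353 @ $8.55 + 125 @ $12.75 = $12,970.40
Difference = |$12,258.10 − $12,970.40| = $712.30

$712.30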